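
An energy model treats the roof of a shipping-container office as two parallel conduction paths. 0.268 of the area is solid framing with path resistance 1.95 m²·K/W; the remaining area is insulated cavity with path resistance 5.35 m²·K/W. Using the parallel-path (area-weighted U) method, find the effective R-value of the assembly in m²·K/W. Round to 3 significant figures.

3.65 m²·K/W

U_eff = 0.732/5.35 + 0.268/1.95 = 0.1368 + 0.1374 = 0.2743
R_eff = 1/U_eff = 3.646 m²·K/W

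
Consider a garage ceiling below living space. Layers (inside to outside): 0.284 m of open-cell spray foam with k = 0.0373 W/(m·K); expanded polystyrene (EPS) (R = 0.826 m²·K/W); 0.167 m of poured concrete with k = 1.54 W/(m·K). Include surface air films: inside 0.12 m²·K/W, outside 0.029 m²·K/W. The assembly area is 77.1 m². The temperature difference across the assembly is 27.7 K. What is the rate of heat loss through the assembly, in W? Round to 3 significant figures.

246 W

0.284/0.0373 = 7.614
0.167/1.54 = 0.1084
R_total = 0.12 + 7.614 + 0.826 + 0.1084 + 0.029 = 8.697 m²·K/W
Q = A·ΔT/R = 77.1 × 27.7 / 8.697 = 245.6 W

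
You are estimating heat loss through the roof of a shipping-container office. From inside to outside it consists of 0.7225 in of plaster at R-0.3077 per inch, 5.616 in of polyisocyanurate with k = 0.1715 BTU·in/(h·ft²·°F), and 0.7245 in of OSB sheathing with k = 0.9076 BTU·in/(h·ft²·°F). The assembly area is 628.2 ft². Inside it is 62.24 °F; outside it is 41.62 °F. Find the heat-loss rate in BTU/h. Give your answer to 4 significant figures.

383.6 BTU/h

0.7225 × 0.3077 = 0.22231
5.616/0.1715 = 32.746
0.7245/0.9076 = 0.79826
R_total = 0.22231 + 32.746 + 0.79826 = 33.767 ft²·°F·h/BTU
Q = A·ΔT/R = 628.2 × (62.24 − 41.62) / 33.767 = 383.61 BTU/h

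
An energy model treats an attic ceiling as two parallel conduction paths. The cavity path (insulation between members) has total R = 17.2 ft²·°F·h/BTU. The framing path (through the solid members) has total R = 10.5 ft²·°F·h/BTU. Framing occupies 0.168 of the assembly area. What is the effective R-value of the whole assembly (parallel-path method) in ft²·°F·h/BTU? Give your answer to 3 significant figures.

15.5 ft²·°F·h/BTU

U_eff = 0.832/17.2 + 0.168/10.5 = 0.04837 + 0.016 = 0.06437
R_eff = 1/U_eff = 15.53 ft²·°F·h/BTU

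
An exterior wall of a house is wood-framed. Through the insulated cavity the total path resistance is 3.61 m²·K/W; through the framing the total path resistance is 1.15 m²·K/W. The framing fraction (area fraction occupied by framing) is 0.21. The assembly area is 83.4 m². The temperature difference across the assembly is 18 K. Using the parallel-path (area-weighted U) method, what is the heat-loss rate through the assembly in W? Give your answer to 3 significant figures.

603 W

U_eff = 0.79/3.61 + 0.21/1.15 = 0.2188 + 0.1826 = 0.4014
R_eff = 1/U_eff = 2.491 m²·K/W
Q = 83.4 × 18 / 2.491 = 602.6 W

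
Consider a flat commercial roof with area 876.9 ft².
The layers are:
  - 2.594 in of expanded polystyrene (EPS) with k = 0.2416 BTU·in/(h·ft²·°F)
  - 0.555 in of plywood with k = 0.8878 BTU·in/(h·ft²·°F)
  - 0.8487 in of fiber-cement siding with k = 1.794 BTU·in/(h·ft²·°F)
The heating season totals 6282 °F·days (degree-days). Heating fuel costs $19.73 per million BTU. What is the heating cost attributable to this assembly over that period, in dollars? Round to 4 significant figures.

220.4 dollars

2.594/0.2416 = 10.737
0.555/0.8878 = 0.62514
0.8487/1.794 = 0.47308
R_total = 10.737 + 0.62514 + 0.47308 = 11.835 ft²·°F·h/BTU
E = A × HDD × 24 / R = 876.9 × 6282 × 24 / 11.835 = 11171000 BTU
Cost = 11171000/10⁶ × 19.73 = $220.4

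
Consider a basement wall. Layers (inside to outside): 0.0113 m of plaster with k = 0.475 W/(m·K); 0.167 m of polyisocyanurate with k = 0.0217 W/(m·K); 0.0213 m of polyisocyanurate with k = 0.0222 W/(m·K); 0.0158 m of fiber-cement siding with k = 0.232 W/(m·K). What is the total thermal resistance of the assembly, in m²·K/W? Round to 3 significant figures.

8.75 m²·K/W

0.0113/0.475 = 0.02379
0.167/0.0217 = 7.696
0.0213/0.0222 = 0.9595
0.0158/0.232 = 0.0681
R_total = 0.02379 + 7.696 + 0.9595 + 0.0681 = 8.747 m²·K/W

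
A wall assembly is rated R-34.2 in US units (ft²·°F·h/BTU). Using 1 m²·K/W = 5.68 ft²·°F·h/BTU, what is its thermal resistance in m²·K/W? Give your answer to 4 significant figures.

6.021 m²·K/W

R_SI = 34.2/5.68 = 6.0211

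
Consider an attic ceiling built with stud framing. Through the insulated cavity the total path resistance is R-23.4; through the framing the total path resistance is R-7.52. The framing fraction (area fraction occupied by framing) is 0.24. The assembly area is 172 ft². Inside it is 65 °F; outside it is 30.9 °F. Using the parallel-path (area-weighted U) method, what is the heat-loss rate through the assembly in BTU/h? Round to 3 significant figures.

U_eff = 0.76/23.4 + 0.24/7.52 = 0.03248 + 0.03191 = 0.06439
R_eff = 1/U_eff = 15.53 ft²·°F·h/BTU
Q = 172 × (65 − 30.9) / 15.53 = 377.7 BTU/h

378 BTU/h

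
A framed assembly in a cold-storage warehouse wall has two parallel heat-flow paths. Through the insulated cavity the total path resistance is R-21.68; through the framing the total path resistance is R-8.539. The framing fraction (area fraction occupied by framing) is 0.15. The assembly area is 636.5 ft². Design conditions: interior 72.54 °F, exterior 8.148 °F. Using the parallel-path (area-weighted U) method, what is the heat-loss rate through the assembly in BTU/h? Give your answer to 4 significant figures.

U_eff = 0.85/21.68 + 0.15/8.539 = 0.039207 + 0.017566 = 0.056773
R_eff = 1/U_eff = 17.614 ft²·°F·h/BTU
Q = 636.5 × (72.54 − 8.148) / 17.614 = 2326.9 BTU/h

2327 BTU/h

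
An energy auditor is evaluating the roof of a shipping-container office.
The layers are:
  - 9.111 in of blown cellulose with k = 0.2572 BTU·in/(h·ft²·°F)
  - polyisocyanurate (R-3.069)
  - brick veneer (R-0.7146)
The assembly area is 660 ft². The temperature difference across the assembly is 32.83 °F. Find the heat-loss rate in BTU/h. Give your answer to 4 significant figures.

9.111/0.2572 = 35.424
R_total = 35.424 + 3.069 + 0.7146 = 39.207 ft²·°F·h/BTU
Q = A·ΔT/R = 660 × 32.83 / 39.207 = 552.65 BTU/h

552.6 BTU/h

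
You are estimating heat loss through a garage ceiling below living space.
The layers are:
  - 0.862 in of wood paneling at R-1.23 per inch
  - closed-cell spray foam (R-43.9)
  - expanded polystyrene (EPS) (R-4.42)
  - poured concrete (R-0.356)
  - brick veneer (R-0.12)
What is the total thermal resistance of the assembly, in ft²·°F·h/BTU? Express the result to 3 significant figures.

49.9 ft²·°F·h/BTU

0.862 × 1.23 = 1.06
R_total = 1.06 + 43.9 + 4.42 + 0.356 + 0.12 = 49.86 ft²·°F·h/BTU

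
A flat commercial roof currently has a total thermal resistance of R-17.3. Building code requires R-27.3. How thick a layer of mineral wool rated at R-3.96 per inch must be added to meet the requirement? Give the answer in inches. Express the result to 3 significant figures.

2.53 in

ΔR = 27.3 − 17.3 = 10 ft²·°F·h/BTU
L = ΔR / (R/in) = 10/3.96 = 2.525 in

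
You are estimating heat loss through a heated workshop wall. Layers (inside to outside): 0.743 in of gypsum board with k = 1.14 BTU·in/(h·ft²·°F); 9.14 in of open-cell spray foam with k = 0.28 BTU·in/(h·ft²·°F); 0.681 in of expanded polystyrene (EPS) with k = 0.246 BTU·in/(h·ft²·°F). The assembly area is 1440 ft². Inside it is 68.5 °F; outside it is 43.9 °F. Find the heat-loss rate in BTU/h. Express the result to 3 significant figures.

0.743/1.14 = 0.6518
9.14/0.28 = 32.64
0.681/0.246 = 2.768
R_total = 0.6518 + 32.64 + 2.768 = 36.06 ft²·°F·h/BTU
Q = A·ΔT/R = 1440 × (68.5 − 43.9) / 36.06 = 982.3 BTU/h

982 BTU/h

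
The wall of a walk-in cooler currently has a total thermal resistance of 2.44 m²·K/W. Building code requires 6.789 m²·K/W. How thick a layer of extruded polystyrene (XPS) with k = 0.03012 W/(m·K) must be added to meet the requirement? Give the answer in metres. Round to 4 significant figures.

ΔR = 6.789 − 2.44 = 4.349 m²·K/W
L = ΔR × k = 4.349 × 0.03012 = 0.13099 m

0.1310 m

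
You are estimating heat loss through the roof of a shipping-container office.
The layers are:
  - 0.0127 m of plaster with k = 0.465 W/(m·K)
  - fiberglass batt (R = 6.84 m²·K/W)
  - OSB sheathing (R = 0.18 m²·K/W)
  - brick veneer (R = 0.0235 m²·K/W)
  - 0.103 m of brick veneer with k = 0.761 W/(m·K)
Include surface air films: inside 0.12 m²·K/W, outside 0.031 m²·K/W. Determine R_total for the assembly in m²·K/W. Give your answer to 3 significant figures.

7.36 m²·K/W

0.0127/0.465 = 0.02731
0.103/0.761 = 0.1353
R_total = 0.12 + 0.02731 + 6.84 + 0.18 + 0.0235 + 0.1353 + 0.031 = 7.357 m²·K/W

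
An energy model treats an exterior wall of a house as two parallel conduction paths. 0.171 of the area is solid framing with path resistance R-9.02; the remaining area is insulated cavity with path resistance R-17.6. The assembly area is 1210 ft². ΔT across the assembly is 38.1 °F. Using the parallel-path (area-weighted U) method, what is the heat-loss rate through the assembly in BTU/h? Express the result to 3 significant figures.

U_eff = 0.829/17.6 + 0.171/9.02 = 0.0471 + 0.01896 = 0.06606
R_eff = 1/U_eff = 15.14 ft²·°F·h/BTU
Q = 1210 × 38.1 / 15.14 = 3045 BTU/h

3050 BTU/h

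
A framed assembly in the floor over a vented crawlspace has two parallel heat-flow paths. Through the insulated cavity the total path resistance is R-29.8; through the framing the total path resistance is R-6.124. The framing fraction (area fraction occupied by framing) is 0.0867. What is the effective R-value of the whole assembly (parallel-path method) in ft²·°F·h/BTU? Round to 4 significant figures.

22.32 ft²·°F·h/BTU

U_eff = 0.9133/29.8 + 0.0867/6.124 = 0.030648 + 0.014157 = 0.044805
R_eff = 1/U_eff = 22.319 ft²·°F·h/BTU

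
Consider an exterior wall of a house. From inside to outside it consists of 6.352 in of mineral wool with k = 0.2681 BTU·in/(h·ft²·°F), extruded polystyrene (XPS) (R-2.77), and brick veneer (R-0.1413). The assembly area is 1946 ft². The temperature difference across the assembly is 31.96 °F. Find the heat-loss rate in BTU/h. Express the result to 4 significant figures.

2338 BTU/h

6.352/0.2681 = 23.693
R_total = 23.693 + 2.77 + 0.1413 = 26.604 ft²·°F·h/BTU
Q = A·ΔT/R = 1946 × 31.96 / 26.604 = 2337.8 BTU/h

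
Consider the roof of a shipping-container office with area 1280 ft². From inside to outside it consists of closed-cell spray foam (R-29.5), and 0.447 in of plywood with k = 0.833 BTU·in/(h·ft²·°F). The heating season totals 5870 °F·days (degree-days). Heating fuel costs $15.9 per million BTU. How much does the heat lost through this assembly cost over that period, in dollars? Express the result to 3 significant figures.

0.447/0.833 = 0.5366
R_total = 29.5 + 0.5366 = 30.04 ft²·°F·h/BTU
E = A × HDD × 24 / R = 1280 × 5870 × 24 / 30.04 = 6004000 BTU
Cost = 6004000/10⁶ × 15.9 = $95.46

95.5 dollars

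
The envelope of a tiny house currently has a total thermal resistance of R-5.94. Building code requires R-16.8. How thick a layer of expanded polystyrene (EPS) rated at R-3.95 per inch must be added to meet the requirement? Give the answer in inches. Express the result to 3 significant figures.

ΔR = 16.8 − 5.94 = 10.86 ft²·°F·h/BTU
L = ΔR / (R/in) = 10.86/3.95 = 2.749 in

2.75 in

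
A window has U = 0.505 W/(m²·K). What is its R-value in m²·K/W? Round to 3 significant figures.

1.98 m²·K/W

R = 1/U = 1/0.505 = 1.98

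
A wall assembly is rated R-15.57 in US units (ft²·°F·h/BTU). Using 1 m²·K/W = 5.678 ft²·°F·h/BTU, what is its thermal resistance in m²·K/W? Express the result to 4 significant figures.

R_SI = 15.57/5.678 = 2.7422

2.742 m²·K/W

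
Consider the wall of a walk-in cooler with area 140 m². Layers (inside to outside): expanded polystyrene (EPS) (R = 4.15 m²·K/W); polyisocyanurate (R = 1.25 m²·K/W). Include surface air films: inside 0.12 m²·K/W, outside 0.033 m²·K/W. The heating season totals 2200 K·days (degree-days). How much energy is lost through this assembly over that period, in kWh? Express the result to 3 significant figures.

1330 kWh

R_total = 0.12 + 4.15 + 1.25 + 0.033 = 5.553 m²·K/W
E = A × HDD × 24 / R / 1000 = 140 × 2200 × 24 / 5.553 / 1000 = 1331 kWh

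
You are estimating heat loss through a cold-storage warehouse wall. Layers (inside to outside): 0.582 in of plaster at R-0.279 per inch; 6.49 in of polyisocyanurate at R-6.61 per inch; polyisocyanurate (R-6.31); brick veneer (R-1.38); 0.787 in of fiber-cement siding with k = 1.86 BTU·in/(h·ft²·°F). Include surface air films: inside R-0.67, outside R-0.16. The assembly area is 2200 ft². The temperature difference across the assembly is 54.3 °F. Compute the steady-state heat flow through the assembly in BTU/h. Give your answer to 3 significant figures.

0.582 × 0.279 = 0.1624
6.49 × 6.61 = 42.9
0.787/1.86 = 0.4231
R_total = 0.67 + 0.1624 + 42.9 + 6.31 + 1.38 + 0.4231 + 0.16 = 52 ft²·°F·h/BTU
Q = A·ΔT/R = 2200 × 54.3 / 52 = 2297 BTU/h

2300 BTU/h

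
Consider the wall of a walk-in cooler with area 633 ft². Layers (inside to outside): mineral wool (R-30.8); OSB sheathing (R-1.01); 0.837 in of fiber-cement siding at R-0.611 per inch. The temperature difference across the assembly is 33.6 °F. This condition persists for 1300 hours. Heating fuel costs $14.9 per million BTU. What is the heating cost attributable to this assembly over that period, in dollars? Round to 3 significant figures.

0.837 × 0.611 = 0.5114
R_total = 30.8 + 1.01 + 0.5114 = 32.32 ft²·°F·h/BTU
Q = 633 × 33.6 / 32.32 = 658 BTU/h
E = 658 × 1300 = 855500 BTU
Cost = 855500/10⁶ × 14.9 = $12.75

12.7 dollars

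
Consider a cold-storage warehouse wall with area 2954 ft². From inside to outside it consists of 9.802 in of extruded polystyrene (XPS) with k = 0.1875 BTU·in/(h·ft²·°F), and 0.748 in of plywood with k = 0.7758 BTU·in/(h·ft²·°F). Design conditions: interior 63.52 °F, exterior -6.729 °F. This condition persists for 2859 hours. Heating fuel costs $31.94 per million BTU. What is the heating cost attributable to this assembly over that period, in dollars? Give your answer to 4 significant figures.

9.802/0.1875 = 52.277
0.748/0.7758 = 0.96417
R_total = 52.277 + 0.96417 = 53.241 ft²·°F·h/BTU
Q = 2954 × (63.52 − (-6.729)) / 53.241 = 3897.6 BTU/h
E = 3897.6 × 2859 = 11143000 BTU
Cost = 11143000/10⁶ × 31.94 = $355.92

355.9 dollars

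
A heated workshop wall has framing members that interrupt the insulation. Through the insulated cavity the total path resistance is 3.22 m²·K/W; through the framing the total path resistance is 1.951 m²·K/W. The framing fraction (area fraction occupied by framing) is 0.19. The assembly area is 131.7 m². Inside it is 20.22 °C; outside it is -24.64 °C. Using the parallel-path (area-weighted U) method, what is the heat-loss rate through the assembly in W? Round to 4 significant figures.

2062 W

U_eff = 0.81/3.22 + 0.19/1.951 = 0.25155 + 0.097386 = 0.34894
R_eff = 1/U_eff = 2.8658 m²·K/W
Q = 131.7 × (20.22 − (-24.64)) / 2.8658 = 2061.6 W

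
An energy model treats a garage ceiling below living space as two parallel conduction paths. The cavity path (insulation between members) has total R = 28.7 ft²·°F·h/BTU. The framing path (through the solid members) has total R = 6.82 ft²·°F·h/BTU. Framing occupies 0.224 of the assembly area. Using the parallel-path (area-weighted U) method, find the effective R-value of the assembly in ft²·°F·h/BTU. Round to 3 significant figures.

U_eff = 0.776/28.7 + 0.224/6.82 = 0.02704 + 0.03284 = 0.05988
R_eff = 1/U_eff = 16.7 ft²·°F·h/BTU

16.7 ft²·°F·h/BTU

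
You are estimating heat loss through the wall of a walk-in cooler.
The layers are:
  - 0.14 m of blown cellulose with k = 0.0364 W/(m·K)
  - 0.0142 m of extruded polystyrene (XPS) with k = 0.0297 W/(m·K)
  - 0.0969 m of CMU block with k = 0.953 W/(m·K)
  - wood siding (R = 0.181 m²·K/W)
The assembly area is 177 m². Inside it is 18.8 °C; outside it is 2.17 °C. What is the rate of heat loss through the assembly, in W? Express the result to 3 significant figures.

0.14/0.0364 = 3.846
0.0142/0.0297 = 0.4781
0.0969/0.953 = 0.1017
R_total = 3.846 + 0.4781 + 0.1017 + 0.181 = 4.607 m²·K/W
Q = A·ΔT/R = 177 × (18.8 − 2.17) / 4.607 = 638.9 W

639 W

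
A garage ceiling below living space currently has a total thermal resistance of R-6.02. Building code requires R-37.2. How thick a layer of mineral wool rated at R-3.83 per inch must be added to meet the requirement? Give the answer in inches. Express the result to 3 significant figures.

ΔR = 37.2 − 6.02 = 31.18 ft²·°F·h/BTU
L = ΔR / (R/in) = 31.18/3.83 = 8.141 in

8.14 in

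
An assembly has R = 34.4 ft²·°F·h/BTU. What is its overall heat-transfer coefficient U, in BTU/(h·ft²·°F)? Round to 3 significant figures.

0.0291 BTU/(h·ft²·°F)

U = 1/R = 1/34.4 = 0.02907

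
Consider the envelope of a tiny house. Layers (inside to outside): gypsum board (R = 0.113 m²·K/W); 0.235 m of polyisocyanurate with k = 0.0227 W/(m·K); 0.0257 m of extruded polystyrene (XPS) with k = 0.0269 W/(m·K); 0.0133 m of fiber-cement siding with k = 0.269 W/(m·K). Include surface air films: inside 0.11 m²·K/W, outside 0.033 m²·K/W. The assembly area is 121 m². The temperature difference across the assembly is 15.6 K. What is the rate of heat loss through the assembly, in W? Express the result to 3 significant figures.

163 W

0.235/0.0227 = 10.35
0.0257/0.0269 = 0.9554
0.0133/0.269 = 0.04944
R_total = 0.11 + 0.113 + 10.35 + 0.9554 + 0.04944 + 0.033 = 11.61 m²·K/W
Q = A·ΔT/R = 121 × 15.6 / 11.61 = 162.5 W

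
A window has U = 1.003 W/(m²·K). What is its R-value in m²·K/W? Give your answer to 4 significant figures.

0.9970 m²·K/W

R = 1/U = 1/1.003 = 0.99701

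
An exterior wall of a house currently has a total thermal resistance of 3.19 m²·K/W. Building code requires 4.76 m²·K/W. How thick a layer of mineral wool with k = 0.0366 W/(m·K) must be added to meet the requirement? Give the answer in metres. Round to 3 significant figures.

0.0575 m

ΔR = 4.76 − 3.19 = 1.57 m²·K/W
L = ΔR × k = 1.57 × 0.0366 = 0.05746 m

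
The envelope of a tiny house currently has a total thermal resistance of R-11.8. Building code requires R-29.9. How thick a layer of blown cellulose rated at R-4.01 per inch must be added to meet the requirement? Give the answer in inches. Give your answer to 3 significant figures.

ΔR = 29.9 − 11.8 = 18.1 ft²·°F·h/BTU
L = ΔR / (R/in) = 18.1/4.01 = 4.514 in

4.51 in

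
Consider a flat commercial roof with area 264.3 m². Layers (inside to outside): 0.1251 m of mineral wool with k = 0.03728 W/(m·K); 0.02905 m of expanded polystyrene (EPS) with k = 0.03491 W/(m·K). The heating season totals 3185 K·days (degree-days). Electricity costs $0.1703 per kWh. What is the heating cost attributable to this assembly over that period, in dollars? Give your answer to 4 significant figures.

821.6 dollars

0.1251/0.03728 = 3.3557
0.02905/0.03491 = 0.83214
R_total = 3.3557 + 0.83214 = 4.1878 m²·K/W
E = A × HDD × 24 / R / 1000 = 264.3 × 3185 × 24 / 4.1878 / 1000 = 4824.2 kWh
Cost = 4824.2 × 0.1703 = $821.57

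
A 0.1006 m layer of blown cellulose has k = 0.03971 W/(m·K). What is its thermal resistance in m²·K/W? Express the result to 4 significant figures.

R = L/k = 0.1006/0.03971 = 2.5334 m²·K/W

2.533 m²·K/W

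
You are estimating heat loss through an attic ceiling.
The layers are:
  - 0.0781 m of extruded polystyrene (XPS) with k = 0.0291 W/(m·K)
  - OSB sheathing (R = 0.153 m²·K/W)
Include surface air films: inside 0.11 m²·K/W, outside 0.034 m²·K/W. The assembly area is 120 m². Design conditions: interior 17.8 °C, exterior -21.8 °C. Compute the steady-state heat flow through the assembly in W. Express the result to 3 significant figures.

1590 W

0.0781/0.0291 = 2.684
R_total = 0.11 + 2.684 + 0.153 + 0.034 = 2.981 m²·K/W
Q = A·ΔT/R = 120 × (17.8 − (-21.8)) / 2.981 = 1594 W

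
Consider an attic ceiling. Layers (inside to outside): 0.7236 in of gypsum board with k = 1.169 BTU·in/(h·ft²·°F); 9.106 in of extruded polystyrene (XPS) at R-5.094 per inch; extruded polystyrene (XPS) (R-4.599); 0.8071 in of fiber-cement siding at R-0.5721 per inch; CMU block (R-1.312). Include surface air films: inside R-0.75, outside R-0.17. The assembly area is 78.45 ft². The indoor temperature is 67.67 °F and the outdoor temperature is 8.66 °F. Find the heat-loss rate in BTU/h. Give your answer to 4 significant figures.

85.26 BTU/h

0.7236/1.169 = 0.61899
9.106 × 5.094 = 46.386
0.8071 × 0.5721 = 0.46174
R_total = 0.75 + 0.61899 + 46.386 + 4.599 + 0.46174 + 1.312 + 0.17 = 54.298 ft²·°F·h/BTU
Q = A·ΔT/R = 78.45 × (67.67 − 8.66) / 54.298 = 85.258 BTU/h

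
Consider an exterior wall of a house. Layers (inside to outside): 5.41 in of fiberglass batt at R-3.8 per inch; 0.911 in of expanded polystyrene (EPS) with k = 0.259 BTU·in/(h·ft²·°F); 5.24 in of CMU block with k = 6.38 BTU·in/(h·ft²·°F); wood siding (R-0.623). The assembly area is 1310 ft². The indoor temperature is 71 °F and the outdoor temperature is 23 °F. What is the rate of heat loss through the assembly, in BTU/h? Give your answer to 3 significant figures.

2460 BTU/h

5.41 × 3.8 = 20.56
0.911/0.259 = 3.517
5.24/6.38 = 0.8213
R_total = 20.56 + 3.517 + 0.8213 + 0.623 = 25.52 ft²·°F·h/BTU
Q = A·ΔT/R = 1310 × (71 − 23) / 25.52 = 2464 BTU/h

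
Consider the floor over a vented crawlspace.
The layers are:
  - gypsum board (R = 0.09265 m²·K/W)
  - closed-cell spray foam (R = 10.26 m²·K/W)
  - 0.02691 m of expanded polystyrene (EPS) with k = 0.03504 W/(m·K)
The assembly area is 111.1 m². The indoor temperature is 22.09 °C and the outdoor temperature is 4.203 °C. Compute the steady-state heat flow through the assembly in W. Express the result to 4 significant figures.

178.7 W

0.02691/0.03504 = 0.76798
R_total = 0.09265 + 10.26 + 0.76798 = 11.121 m²·K/W
Q = A·ΔT/R = 111.1 × (22.09 − 4.203) / 11.121 = 178.7 W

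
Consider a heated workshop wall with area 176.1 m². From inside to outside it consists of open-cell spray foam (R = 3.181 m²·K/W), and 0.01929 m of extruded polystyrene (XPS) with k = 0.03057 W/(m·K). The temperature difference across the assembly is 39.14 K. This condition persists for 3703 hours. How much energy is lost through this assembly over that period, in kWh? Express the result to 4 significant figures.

0.01929/0.03057 = 0.63101
R_total = 3.181 + 0.63101 = 3.812 m²·K/W
Q = 176.1 × 39.14 / 3.812 = 1808.1 W
E = 1808.1 W × 3703 h / 1000 = 6695.4 kWh

6695 kWh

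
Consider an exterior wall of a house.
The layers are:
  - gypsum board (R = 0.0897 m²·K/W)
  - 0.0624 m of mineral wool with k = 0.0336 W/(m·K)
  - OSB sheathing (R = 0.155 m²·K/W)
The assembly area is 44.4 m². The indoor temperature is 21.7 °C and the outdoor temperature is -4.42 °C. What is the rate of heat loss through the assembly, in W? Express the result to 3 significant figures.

552 W

0.0624/0.0336 = 1.857
R_total = 0.0897 + 1.857 + 0.155 = 2.102 m²·K/W
Q = A·ΔT/R = 44.4 × (21.7 − (-4.42)) / 2.102 = 551.8 W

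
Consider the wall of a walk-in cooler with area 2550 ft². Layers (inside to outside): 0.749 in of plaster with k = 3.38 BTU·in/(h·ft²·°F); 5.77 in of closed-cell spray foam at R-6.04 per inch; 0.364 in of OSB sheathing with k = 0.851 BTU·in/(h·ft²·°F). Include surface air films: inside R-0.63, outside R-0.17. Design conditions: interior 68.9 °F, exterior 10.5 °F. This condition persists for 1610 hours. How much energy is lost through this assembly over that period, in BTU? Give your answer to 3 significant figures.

0.749/3.38 = 0.2216
5.77 × 6.04 = 34.85
0.364/0.851 = 0.4277
R_total = 0.63 + 0.2216 + 34.85 + 0.4277 + 0.17 = 36.3 ft²·°F·h/BTU
Q = 2550 × (68.9 − 10.5) / 36.3 = 4102 BTU/h
E = 4102 × 1610 = 6605000 BTU

6600000 BTU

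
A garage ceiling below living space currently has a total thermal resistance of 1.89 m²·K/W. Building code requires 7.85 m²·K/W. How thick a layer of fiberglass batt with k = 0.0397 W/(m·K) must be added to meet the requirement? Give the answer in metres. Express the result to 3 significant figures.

ΔR = 7.85 − 1.89 = 5.96 m²·K/W
L = ΔR × k = 5.96 × 0.0397 = 0.2366 m

0.237 m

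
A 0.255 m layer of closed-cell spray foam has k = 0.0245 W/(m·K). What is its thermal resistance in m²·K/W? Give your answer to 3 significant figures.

R = L/k = 0.255/0.0245 = 10.41 m²·K/W

10.4 m²·K/W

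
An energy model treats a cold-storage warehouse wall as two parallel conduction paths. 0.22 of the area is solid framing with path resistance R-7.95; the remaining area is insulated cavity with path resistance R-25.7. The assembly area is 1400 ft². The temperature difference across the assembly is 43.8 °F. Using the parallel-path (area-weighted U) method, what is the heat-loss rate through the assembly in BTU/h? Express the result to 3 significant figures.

U_eff = 0.78/25.7 + 0.22/7.95 = 0.03035 + 0.02767 = 0.05802
R_eff = 1/U_eff = 17.23 ft²·°F·h/BTU
Q = 1400 × 43.8 / 17.23 = 3558 BTU/h

3560 BTU/h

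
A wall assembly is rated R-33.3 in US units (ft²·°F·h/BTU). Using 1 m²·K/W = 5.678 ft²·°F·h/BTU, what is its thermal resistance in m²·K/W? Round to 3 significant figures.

R_SI = 33.3/5.678 = 5.865

5.86 m²·K/W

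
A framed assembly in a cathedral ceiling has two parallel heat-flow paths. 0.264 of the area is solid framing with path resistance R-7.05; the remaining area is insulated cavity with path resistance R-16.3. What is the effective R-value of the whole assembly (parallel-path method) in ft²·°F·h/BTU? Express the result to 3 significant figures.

12.1 ft²·°F·h/BTU

U_eff = 0.736/16.3 + 0.264/7.05 = 0.04515 + 0.03745 = 0.0826
R_eff = 1/U_eff = 12.11 ft²·°F·h/BTU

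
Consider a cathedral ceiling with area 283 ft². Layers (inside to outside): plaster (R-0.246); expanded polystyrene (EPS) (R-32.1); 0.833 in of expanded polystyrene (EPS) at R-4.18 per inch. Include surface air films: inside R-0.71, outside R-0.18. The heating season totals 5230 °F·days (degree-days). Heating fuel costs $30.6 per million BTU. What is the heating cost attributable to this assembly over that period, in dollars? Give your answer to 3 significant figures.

29.6 dollars

0.833 × 4.18 = 3.482
R_total = 0.71 + 0.246 + 32.1 + 3.482 + 0.18 = 36.72 ft²·°F·h/BTU
E = A × HDD × 24 / R = 283 × 5230 × 24 / 36.72 = 967400 BTU
Cost = 967400/10⁶ × 30.6 = $29.6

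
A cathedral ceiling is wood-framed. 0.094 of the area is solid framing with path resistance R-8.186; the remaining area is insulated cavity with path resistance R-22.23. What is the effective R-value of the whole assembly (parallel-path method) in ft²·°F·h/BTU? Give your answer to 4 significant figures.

19.14 ft²·°F·h/BTU

U_eff = 0.906/22.23 + 0.094/8.186 = 0.040756 + 0.011483 = 0.052239
R_eff = 1/U_eff = 19.143 ft²·°F·h/BTU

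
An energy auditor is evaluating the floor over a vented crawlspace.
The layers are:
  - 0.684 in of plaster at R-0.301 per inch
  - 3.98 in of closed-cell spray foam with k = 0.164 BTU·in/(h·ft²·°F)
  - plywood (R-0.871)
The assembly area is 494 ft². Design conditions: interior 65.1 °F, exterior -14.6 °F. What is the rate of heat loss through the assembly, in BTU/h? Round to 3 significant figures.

0.684 × 0.301 = 0.2059
3.98/0.164 = 24.27
R_total = 0.2059 + 24.27 + 0.871 = 25.35 ft²·°F·h/BTU
Q = A·ΔT/R = 494 × (65.1 − (-14.6)) / 25.35 = 1553 BTU/h

1550 BTU/h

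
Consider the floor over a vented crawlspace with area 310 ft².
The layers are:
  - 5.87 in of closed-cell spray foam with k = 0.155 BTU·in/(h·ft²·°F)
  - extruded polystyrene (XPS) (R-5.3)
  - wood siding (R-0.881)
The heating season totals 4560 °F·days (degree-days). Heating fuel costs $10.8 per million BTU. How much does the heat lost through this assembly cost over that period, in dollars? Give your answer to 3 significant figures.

8.32 dollars

5.87/0.155 = 37.87
R_total = 37.87 + 5.3 + 0.881 = 44.05 ft²·°F·h/BTU
E = A × HDD × 24 / R = 310 × 4560 × 24 / 44.05 = 770100 BTU
Cost = 770100/10⁶ × 10.8 = $8.318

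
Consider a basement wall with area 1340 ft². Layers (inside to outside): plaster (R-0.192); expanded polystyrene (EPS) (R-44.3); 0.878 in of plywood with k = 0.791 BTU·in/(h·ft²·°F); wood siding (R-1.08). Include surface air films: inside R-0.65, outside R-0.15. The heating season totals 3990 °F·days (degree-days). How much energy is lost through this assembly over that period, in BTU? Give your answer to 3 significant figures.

2700000 BTU

0.878/0.791 = 1.11
R_total = 0.65 + 0.192 + 44.3 + 1.11 + 1.08 + 0.15 = 47.48 ft²·°F·h/BTU
E = A × HDD × 24 / R = 1340 × 3990 × 24 / 47.48 = 2702000 BTU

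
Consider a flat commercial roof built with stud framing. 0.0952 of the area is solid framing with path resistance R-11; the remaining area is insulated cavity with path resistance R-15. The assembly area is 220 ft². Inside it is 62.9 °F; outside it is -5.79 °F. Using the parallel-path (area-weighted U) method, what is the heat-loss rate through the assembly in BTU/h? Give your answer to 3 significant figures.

1040 BTU/h

U_eff = 0.9048/15 + 0.0952/11 = 0.06032 + 0.008655 = 0.06897
R_eff = 1/U_eff = 14.5 ft²·°F·h/BTU
Q = 220 × (62.9 − (-5.79)) / 14.5 = 1042 BTU/h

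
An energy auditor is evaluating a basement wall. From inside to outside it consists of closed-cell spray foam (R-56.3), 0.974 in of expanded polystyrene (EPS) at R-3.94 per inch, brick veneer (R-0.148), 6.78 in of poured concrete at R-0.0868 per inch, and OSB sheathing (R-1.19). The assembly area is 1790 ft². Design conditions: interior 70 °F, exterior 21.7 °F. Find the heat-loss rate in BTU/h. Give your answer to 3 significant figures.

1390 BTU/h

0.974 × 3.94 = 3.838
6.78 × 0.0868 = 0.5885
R_total = 56.3 + 3.838 + 0.148 + 0.5885 + 1.19 = 62.06 ft²·°F·h/BTU
Q = A·ΔT/R = 1790 × (70 − 21.7) / 62.06 = 1393 BTU/h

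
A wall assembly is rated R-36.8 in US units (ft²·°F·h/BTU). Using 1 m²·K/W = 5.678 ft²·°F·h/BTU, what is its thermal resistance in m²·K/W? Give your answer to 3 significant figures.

6.48 m²·K/W

R_SI = 36.8/5.678 = 6.481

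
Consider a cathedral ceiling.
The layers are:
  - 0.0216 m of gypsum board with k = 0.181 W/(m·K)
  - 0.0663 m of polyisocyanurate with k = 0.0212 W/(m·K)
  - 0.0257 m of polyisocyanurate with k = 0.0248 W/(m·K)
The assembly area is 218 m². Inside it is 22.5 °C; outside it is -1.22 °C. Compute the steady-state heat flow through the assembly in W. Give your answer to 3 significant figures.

0.0216/0.181 = 0.1193
0.0663/0.0212 = 3.127
0.0257/0.0248 = 1.036
R_total = 0.1193 + 3.127 + 1.036 = 4.283 m²·K/W
Q = A·ΔT/R = 218 × (22.5 − (-1.22)) / 4.283 = 1207 W

1210 W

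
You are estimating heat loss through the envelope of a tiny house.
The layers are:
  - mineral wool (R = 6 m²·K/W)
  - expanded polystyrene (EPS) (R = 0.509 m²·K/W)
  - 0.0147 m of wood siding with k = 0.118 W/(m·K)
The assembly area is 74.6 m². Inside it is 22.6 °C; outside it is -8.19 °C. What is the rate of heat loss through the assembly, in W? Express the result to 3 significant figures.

346 W

0.0147/0.118 = 0.1246
R_total = 6 + 0.509 + 0.1246 = 6.634 m²·K/W
Q = A·ΔT/R = 74.6 × (22.6 − (-8.19)) / 6.634 = 346.3 W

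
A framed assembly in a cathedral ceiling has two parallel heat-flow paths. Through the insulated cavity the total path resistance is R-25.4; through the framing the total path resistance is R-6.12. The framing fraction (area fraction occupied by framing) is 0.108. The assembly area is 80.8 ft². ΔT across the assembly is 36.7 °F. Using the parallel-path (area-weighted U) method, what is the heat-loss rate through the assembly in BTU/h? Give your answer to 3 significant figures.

U_eff = 0.892/25.4 + 0.108/6.12 = 0.03512 + 0.01765 = 0.05277
R_eff = 1/U_eff = 18.95 ft²·°F·h/BTU
Q = 80.8 × 36.7 / 18.95 = 156.5 BTU/h

156 BTU/h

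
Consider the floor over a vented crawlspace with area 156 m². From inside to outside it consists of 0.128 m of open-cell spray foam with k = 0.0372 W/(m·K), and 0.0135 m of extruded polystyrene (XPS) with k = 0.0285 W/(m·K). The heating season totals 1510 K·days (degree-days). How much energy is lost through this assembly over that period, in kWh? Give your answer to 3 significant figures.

0.128/0.0372 = 3.441
0.0135/0.0285 = 0.4737
R_total = 3.441 + 0.4737 = 3.915 m²·K/W
E = A × HDD × 24 / R / 1000 = 156 × 1510 × 24 / 3.915 / 1000 = 1444 kWh

1440 kWh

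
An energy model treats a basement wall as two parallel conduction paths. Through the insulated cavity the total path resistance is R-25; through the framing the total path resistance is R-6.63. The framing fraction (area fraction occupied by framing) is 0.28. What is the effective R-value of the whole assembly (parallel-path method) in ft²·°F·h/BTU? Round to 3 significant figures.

14.1 ft²·°F·h/BTU

U_eff = 0.72/25 + 0.28/6.63 = 0.0288 + 0.04223 = 0.07103
R_eff = 1/U_eff = 14.08 ft²·°F·h/BTU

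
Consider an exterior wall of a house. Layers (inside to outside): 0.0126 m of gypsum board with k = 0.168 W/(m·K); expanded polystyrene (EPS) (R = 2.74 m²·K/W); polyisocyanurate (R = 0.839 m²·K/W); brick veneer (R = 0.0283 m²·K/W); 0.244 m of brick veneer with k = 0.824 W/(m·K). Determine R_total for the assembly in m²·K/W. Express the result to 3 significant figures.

3.98 m²·K/W

0.0126/0.168 = 0.075
0.244/0.824 = 0.2961
R_total = 0.075 + 2.74 + 0.839 + 0.0283 + 0.2961 = 3.978 m²·K/W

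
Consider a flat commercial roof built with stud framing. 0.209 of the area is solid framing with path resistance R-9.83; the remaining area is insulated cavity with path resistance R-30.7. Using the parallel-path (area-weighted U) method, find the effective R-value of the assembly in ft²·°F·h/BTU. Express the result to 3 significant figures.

21.3 ft²·°F·h/BTU

U_eff = 0.791/30.7 + 0.209/9.83 = 0.02577 + 0.02126 = 0.04703
R_eff = 1/U_eff = 21.26 ft²·°F·h/BTU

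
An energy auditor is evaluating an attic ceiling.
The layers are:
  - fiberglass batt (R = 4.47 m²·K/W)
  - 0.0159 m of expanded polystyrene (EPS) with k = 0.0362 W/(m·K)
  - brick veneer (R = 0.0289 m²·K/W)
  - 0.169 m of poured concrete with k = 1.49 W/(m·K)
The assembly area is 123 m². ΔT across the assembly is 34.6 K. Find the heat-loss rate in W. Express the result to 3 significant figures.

842 W

0.0159/0.0362 = 0.4392
0.169/1.49 = 0.1134
R_total = 4.47 + 0.4392 + 0.0289 + 0.1134 = 5.052 m²·K/W
Q = A·ΔT/R = 123 × 34.6 / 5.052 = 842.5 W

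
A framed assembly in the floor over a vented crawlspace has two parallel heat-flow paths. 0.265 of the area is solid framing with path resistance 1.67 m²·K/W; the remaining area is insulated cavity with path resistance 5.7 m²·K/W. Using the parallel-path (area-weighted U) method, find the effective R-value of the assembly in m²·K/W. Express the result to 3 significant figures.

U_eff = 0.735/5.7 + 0.265/1.67 = 0.1289 + 0.1587 = 0.2876
R_eff = 1/U_eff = 3.477 m²·K/W

3.48 m²·K/W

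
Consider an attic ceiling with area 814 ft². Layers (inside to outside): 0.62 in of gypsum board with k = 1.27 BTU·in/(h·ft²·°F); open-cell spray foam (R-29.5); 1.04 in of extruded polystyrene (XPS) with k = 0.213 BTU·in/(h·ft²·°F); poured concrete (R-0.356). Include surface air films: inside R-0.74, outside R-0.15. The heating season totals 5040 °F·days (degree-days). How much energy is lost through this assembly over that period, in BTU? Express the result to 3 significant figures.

2730000 BTU

0.62/1.27 = 0.4882
1.04/0.213 = 4.883
R_total = 0.74 + 0.4882 + 29.5 + 4.883 + 0.356 + 0.15 = 36.12 ft²·°F·h/BTU
E = A × HDD × 24 / R = 814 × 5040 × 24 / 36.12 = 2726000 BTU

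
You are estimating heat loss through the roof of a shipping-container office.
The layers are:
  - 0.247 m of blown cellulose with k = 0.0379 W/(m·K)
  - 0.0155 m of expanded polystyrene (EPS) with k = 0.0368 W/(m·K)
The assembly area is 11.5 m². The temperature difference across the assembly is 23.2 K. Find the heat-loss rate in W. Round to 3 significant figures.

38.5 W

0.247/0.0379 = 6.517
0.0155/0.0368 = 0.4212
R_total = 6.517 + 0.4212 = 6.938 m²·K/W
Q = A·ΔT/R = 11.5 × 23.2 / 6.938 = 38.45 W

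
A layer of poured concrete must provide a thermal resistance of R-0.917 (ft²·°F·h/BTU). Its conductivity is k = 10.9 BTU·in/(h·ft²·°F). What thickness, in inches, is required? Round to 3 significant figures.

L = R × k = 0.917 × 10.9 = 9.995 in

10.0 in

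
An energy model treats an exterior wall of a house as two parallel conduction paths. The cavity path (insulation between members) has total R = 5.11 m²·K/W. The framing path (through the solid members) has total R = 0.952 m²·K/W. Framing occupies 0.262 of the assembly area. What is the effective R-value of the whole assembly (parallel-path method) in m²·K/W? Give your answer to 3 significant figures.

2.38 m²·K/W

U_eff = 0.738/5.11 + 0.262/0.952 = 0.1444 + 0.2752 = 0.4196
R_eff = 1/U_eff = 2.383 m²·K/W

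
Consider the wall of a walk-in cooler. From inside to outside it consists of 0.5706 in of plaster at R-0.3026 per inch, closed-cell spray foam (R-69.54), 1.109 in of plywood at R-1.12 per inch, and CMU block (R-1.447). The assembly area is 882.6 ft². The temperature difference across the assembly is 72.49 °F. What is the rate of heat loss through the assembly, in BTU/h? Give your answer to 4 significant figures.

883.7 BTU/h

0.5706 × 0.3026 = 0.17266
1.109 × 1.12 = 1.2421
R_total = 0.17266 + 69.54 + 1.2421 + 1.447 = 72.402 ft²·°F·h/BTU
Q = A·ΔT/R = 882.6 × 72.49 / 72.402 = 883.68 BTU/h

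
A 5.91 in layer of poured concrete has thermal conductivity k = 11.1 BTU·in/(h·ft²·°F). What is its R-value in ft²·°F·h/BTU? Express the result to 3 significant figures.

R = L/k = 5.91/11.1 = 0.5324 ft²·°F·h/BTU

0.532 ft²·°F·h/BTU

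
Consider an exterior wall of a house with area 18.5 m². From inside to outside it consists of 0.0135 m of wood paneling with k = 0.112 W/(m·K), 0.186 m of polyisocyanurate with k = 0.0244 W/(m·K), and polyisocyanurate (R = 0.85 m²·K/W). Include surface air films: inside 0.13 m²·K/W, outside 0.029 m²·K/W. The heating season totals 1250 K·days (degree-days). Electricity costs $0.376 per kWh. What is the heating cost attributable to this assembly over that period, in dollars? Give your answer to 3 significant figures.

0.0135/0.112 = 0.1205
0.186/0.0244 = 7.623
R_total = 0.13 + 0.1205 + 7.623 + 0.85 + 0.029 = 8.752 m²·K/W
E = A × HDD × 24 / R / 1000 = 18.5 × 1250 × 24 / 8.752 / 1000 = 63.41 kWh
Cost = 63.41 × 0.376 = $23.84

23.8 dollars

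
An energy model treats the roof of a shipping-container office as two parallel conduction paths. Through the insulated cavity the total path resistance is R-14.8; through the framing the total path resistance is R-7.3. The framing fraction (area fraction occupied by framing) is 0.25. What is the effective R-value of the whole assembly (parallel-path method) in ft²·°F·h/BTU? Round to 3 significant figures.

11.8 ft²·°F·h/BTU

U_eff = 0.75/14.8 + 0.25/7.3 = 0.05068 + 0.03425 = 0.08492
R_eff = 1/U_eff = 11.78 ft²·°F·h/BTU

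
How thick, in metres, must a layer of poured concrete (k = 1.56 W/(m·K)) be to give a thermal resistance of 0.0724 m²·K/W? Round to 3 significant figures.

L = R·k = 0.0724 × 1.56 = 0.1129 m

0.113 m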